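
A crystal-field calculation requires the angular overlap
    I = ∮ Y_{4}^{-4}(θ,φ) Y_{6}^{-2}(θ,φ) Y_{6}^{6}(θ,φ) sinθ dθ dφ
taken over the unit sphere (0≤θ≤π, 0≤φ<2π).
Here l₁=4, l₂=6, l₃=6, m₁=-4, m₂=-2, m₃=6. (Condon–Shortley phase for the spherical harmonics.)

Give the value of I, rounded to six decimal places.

Rules hold: Σm=0, L=16 even, 2≤6≤10.
N = 9·13·13 = 1521
Δ = 4!·4!·8!/17! = 1/15315300
Racah Σ t=0..4: t=0:+1/829440 t=1:−1/25920 t=2:+1/9216 t=3:−1/25920 t=4:+1/829440 = 7/207360
⇒ 3j(4 6 6; 0 0 0)² = 28/2431, sgn +1
Racah Σ t=4..4: t=4:+1/23224320 = 1/23224320
⇒ 3j(4 6 6; -4 -2 6)² = 1/442, sgn +1
4πI² = N·(3j₀)²·(3jₘ)² = 126/3179
I = +1·√(0.0396351/4π) = 0.05616103

0.056161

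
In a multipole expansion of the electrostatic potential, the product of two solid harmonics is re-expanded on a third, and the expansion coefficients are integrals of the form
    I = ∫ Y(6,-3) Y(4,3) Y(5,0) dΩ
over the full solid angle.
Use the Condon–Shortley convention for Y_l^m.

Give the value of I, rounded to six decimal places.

l₁+l₂+l₃=15 is odd: 3j(l;000)=0 ⇒ I=0

0.000000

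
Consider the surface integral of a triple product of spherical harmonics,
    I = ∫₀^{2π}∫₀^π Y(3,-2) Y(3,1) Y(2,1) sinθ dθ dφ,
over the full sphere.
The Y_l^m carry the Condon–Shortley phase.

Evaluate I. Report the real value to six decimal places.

m-sum 0 ✓  L=8 even ✓  0≤2≤6 ✓
Π(2lᵢ+1) = 7×7×5 = 245
triangle coeff Δ(3,3,2) = 1/3780
Σ_t [1,3]: t=1:−1/24 t=2:+1/4 t=3:−1/24 = 1/6
(3j)²=4/105 [(3 3 2; 0 0 0)], sign=+1
Σ_t [3,4]: t=3:−1/12 t=4:+1/48 = -1/16
(3j)²=1/28 [(3 3 2; -2 1 1)], sign=+1
⇒ 4πI² = 1/3
I = (+1)√(1/3/(4π)) = 0.16286750

0.162868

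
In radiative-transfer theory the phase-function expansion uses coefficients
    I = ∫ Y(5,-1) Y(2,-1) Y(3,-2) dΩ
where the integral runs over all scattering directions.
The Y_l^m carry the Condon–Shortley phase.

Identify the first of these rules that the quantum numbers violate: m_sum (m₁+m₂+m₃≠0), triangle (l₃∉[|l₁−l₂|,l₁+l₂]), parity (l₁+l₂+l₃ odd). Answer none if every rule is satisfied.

m_sum

Σmᵢ = -4  ✗
l₃∈[|l₁−l₂|,l₁+l₂]=[3,7], have l₃=3
Σlᵢ = 10 ⇒ even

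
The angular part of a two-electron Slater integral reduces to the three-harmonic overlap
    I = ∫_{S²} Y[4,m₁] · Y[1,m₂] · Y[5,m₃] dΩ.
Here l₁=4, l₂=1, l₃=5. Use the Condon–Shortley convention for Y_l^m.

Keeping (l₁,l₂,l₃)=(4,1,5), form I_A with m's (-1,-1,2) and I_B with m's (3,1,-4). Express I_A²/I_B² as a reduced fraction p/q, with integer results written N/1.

7/12

Shared (l₁,l₂,l₃)=(4,1,5): N and (l;000)² cancel in I_A²/I_B².
A: Δ = 0!·8!·2!/11! = 1/495; Racah Σ t=0..0: t=0:+1/1440 = 1/1440; ⇒ 3j(4 1 5; -1 -1 2)² = 7/165, sgn -1
B: Δ = 0!·8!·2!/11! = 1/495; Racah Σ t=0..0: t=0:+1/10080 = 1/10080; ⇒ 3j(4 1 5; 3 1 -4)² = 4/55, sgn -1
I_A²/I_B² = (7/165)/(4/55) = 7/12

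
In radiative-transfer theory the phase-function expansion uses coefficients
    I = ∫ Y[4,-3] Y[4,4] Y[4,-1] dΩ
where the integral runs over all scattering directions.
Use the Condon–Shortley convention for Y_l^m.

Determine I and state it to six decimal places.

-0.168431

Checks pass: Σm=0; 12 even; l₃=4∈[0,8].
(2·4+1)(2·4+1)(2·4+1) = 729
Δ: 4! 4! 4! / 13! → 1/450450
sum: t=0:+1/13824 t=1:−1/216 t=2:+1/64 t=3:−1/216 t=4:+1/13824 = 5/768
3j²(4 4 4; 0 0 0) = Δ·Π!·Σ² = 18/1001  (sign +1)
sum: t=4:+1/3456 = 1/3456
3j²(4 4 4; -3 4 -1) = Δ·Π!·Σ² = 35/1287  (sign -1)
combine: 4πI² = 729·18/1001·35/1287 = 7290/20449
take √, sign -1: I = -0.16843130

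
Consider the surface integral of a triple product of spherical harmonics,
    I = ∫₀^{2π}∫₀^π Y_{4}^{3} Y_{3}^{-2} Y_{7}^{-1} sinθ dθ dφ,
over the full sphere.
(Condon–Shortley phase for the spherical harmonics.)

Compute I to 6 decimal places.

-0.046682

Checks pass: Σm=0; 14 even; l₃=7∈[1,7].
(2·4+1)(2·3+1)(2·7+1) = 945
Δ: 0! 8! 6! / 15! → 1/45045
sum: t=0:+1/20736 = 1/20736
3j²(4 3 7; 0 0 0) = Δ·Π!·Σ² = 35/1287  (sign -1)
sum: t=0:+1/604800 = 1/604800
3j²(4 3 7; 3 -2 -1) = Δ·Π!·Σ² = 16/15015  (sign +1)
combine: 4πI² = 945·35/1287·16/15015 = 560/20449
take √, sign -1: I = -0.04668239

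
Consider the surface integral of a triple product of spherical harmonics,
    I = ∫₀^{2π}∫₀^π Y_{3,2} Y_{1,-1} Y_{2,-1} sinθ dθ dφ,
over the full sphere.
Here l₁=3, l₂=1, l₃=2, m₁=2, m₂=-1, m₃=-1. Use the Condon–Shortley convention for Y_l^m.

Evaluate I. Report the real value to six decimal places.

0.261169

Checks pass: Σm=0; 6 even; l₃=2∈[2,4].
(2·3+1)(2·1+1)(2·2+1) = 105
Δ: 2! 4! 0! / 7! → 1/105
sum: t=1:−1/4 = -1/4
3j²(3 1 2; 0 0 0) = Δ·Π!·Σ² = 3/35  (sign -1)
sum: t=0:+1/12 = 1/12
3j²(3 1 2; 2 -1 -1) = Δ·Π!·Σ² = 2/21  (sign -1)
combine: 4πI² = 105·3/35·2/21 = 6/7
take √, sign +1: I = 0.26116903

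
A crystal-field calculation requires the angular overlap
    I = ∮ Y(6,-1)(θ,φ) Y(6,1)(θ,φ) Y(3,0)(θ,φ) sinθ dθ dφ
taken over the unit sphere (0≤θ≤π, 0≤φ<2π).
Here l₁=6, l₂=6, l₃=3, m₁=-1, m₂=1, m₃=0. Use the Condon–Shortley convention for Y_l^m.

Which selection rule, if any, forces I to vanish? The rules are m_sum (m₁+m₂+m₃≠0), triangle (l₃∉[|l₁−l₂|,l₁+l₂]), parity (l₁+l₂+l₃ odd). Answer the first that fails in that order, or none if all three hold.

azimuthal sum: -1 + 1 + 0 = 0  ✓
0 ≤ 3 ≤ 12 (triangle on l)  ✓
L = 6 + 6 + 3 = 15 (odd)  ✗

parity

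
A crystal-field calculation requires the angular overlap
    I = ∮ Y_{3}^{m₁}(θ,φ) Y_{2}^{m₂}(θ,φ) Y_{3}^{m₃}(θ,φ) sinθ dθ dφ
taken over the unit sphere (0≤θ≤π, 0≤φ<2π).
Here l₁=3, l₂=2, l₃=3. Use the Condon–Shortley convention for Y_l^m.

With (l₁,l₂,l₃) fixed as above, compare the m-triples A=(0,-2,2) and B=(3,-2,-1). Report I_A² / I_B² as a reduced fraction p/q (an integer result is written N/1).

Shared (l₁,l₂,l₃)=(3,2,3): N and (l;000)² cancel in I_A²/I_B².
A: Δ = 2!·4!·2!/9! = 1/3780; Racah Σ t=0..0: t=0:+1/24 = 1/24; ⇒ 3j(3 2 3; 0 -2 2)² = 1/21, sgn -1
B: Δ = 2!·4!·2!/9! = 1/3780; Racah Σ t=0..0: t=0:+1/96 = 1/96; ⇒ 3j(3 2 3; 3 -2 -1)² = 1/42, sgn +1
I_A²/I_B² = (1/21)/(1/42) = 2/1

2/1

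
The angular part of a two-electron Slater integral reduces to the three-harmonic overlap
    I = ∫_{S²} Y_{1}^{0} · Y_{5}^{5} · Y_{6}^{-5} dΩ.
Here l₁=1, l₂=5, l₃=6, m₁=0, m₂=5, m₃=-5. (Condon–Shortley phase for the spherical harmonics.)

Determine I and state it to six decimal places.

-0.135514

m-sum 0 ✓  L=12 even ✓  4≤6≤6 ✓
Π(2lᵢ+1) = 3×11×13 = 429
triangle coeff Δ(1,5,6) = 1/858
Σ_t [0,0]: t=0:+1/14400 = 1/14400
(3j)²=6/143 [(1 5 6; 0 0 0)], sign=+1
Σ_t [0,0]: t=0:+1/3628800 = 1/3628800
(3j)²=1/78 [(1 5 6; 0 5 -5)], sign=-1
⇒ 4πI² = 3/13
I = (-1)√(3/13/(4π)) = -0.13551395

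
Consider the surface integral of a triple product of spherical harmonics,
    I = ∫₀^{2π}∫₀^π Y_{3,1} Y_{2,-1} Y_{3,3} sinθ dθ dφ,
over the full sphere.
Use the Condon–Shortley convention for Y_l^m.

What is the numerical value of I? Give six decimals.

0.000000

Σmᵢ = 3 ≠ 0, so the φ-integral vanishes; I = 0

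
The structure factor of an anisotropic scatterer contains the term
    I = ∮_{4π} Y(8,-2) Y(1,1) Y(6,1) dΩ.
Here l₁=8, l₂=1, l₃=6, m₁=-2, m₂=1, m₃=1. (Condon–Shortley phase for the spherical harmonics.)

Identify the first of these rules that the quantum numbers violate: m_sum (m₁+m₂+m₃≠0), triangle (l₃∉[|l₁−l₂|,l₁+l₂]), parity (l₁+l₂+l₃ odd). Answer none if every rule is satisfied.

triangle

Σmᵢ = 0  ✓
l₃∈[|l₁−l₂|,l₁+l₂]=[7,9], have l₃=6  ✗
Σlᵢ = 15 ⇒ odd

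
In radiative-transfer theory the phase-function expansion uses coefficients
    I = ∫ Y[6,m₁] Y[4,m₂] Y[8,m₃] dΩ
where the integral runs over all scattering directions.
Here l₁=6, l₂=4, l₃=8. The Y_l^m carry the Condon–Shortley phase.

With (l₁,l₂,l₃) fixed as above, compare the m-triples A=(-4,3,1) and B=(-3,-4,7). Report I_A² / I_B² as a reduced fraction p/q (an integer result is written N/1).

Same 6,4,8: normalisation and zero-m 3j drop out of the ratio.
A: Δ: 2! 10! 6! / 19! → 1/23279256; sum: t=1:−1/261273600 t=2:+1/19353600 = 1/20901888; 3j²(6 4 8; -4 3 1) = Δ·Π!·Σ² = 21875/3325608  (sign -1)
B: Δ: 2! 10! 6! / 19! → 1/23279256; sum: t=0:+1/522547200 = 1/522547200; 3j²(6 4 8; -3 -4 7) = Δ·Π!·Σ² = 35/1938  (sign -1)
I_A²/I_B² = (21875/3325608)/(35/1938) = 625/1716

625/1716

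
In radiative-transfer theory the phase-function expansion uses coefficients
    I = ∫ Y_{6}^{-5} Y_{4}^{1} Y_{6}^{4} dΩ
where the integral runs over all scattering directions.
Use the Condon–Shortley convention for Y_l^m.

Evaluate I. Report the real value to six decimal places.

0.047465

m-sum 0 ✓  L=16 even ✓  2≤6≤10 ✓
Π(2lᵢ+1) = 13×9×13 = 1521
triangle coeff Δ(6,4,6) = 1/15315300
Σ_t [0,4]: t=0:+1/829440 t=1:−1/25920 t=2:+1/9216 t=3:−1/25920 t=4:+1/829440 = 7/207360
(3j)²=28/2431 [(6 4 6; 0 0 0)], sign=+1
Σ_t [3,4]: t=3:−1/967680 t=4:+1/725760 = 1/2903040
(3j)²=5/3094 [(6 4 6; -5 1 4)], sign=+1
⇒ 4πI² = 90/3179
I = (+1)√(90/3179/(4π)) = 0.04746473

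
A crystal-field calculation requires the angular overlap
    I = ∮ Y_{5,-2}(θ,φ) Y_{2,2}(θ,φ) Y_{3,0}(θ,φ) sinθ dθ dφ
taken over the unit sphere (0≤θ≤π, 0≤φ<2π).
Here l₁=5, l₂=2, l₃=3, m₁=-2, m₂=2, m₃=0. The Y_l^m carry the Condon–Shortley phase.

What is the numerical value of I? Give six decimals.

Rules hold: Σm=0, L=10 even, 3≤3≤7.
N = 11·5·7 = 385
Δ = 4!·6!·0!/11! = 1/2310
Racah Σ t=2..2: t=2:+1/144 = 1/144
⇒ 3j(5 2 3; 0 0 0)² = 10/231, sgn -1
Racah Σ t=4..4: t=4:+1/864 = 1/864
⇒ 3j(5 2 3; -2 2 0)² = 1/66, sgn -1
4πI² = N·(3j₀)²·(3jₘ)² = 25/99
I = +1·√(0.252525/4π) = 0.14175797

0.141758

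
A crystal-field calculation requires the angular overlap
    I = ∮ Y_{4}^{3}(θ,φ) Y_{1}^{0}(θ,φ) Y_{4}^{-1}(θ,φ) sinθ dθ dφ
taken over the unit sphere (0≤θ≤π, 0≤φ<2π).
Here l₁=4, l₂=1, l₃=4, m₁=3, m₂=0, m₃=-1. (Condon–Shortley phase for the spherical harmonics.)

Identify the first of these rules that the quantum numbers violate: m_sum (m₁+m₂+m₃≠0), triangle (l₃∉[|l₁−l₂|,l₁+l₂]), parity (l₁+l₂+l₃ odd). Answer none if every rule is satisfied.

m₁+m₂+m₃ = 3 + 0 − 1 = 2  ✗
triangle: |4−1|=3 ≤ l₃=4 ≤ 4+1=5
parity: l₁+l₂+l₃ = 9 is odd

m_sum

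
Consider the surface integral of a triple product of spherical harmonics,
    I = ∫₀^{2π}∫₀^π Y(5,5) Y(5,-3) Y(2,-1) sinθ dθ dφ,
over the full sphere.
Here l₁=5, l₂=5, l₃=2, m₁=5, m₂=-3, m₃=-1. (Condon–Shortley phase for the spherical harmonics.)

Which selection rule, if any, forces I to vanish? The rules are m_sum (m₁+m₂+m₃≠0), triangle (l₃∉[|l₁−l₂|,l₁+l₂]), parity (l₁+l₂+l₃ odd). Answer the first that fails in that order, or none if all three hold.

m_sum

m₁+m₂+m₃ = 5 − 3 − 1 = 1  ✗
triangle: |5−5|=0 ≤ l₃=2 ≤ 5+5=10
parity: l₁+l₂+l₃ = 12 is even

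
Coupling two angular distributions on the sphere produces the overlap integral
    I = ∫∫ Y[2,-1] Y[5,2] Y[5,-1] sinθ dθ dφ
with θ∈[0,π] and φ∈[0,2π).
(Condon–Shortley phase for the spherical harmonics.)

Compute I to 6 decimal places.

0.104819

m-sum 0 ✓  L=12 even ✓  3≤5≤7 ✓
Π(2lᵢ+1) = 5×11×11 = 605
triangle coeff Δ(2,5,5) = 1/38610
Σ_t [0,2]: t=0:+1/2880 t=1:−1/576 t=2:+1/2880 = -1/960
(3j)²=10/429 [(2 5 5; 0 0 0)], sign=+1
Σ_t [1,2]: t=1:−1/2880 t=2:+1/1440 = 1/2880
(3j)²=7/715 [(2 5 5; -1 2 -1)], sign=+1
⇒ 4πI² = 70/507
I = (+1)√(70/507/(4π)) = 0.10481902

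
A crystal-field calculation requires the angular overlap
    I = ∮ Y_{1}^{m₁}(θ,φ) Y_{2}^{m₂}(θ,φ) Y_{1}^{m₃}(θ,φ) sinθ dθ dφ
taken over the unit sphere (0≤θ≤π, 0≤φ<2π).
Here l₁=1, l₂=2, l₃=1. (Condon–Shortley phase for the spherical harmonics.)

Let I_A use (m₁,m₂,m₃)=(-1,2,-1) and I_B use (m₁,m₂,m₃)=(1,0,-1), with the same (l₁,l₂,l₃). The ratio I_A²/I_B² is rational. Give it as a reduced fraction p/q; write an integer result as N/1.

Shared (l₁,l₂,l₃)=(1,2,1): N and (l;000)² cancel in I_A²/I_B².
A: Δ = 2!·0!·2!/5! = 1/30; Racah Σ t=2..2: t=2:+1/4 = 1/4; ⇒ 3j(1 2 1; -1 2 -1)² = 1/5, sgn +1
B: Δ = 2!·0!·2!/5! = 1/30; Racah Σ t=0..0: t=0:+1/4 = 1/4; ⇒ 3j(1 2 1; 1 0 -1)² = 1/30, sgn +1
I_A²/I_B² = (1/5)/(1/30) = 6/1

6/1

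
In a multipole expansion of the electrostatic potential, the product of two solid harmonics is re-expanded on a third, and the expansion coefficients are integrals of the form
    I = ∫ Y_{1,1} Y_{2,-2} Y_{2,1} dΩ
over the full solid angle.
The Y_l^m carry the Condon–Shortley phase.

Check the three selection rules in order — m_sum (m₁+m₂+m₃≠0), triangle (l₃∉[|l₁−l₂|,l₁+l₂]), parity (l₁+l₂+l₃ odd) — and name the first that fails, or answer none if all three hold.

parity

Σmᵢ = 0  ✓
l₃∈[|l₁−l₂|,l₁+l₂]=[1,3], have l₃=2  ✓
Σlᵢ = 5 ⇒ odd  ✗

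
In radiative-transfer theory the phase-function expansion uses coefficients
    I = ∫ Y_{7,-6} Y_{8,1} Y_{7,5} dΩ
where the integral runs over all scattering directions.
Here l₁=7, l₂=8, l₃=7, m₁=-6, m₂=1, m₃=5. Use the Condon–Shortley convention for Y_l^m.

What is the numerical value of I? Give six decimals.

0.143295

m-sum 0 ✓  L=22 even ✓  1≤7≤15 ✓
Π(2lᵢ+1) = 15×17×15 = 3825
triangle coeff Δ(7,8,7) = 1/22086194130
Σ_t [1,7]: t=1:−1/18289152000 t=2:+1/248832000 t=3:−1/24883200 t=4:+1/11943936 t=5:−1/24883200 t=6:+1/248832000 t=7:−1/18289152000 = 11/975421440
(3j)²=1750/289731 [(7 8 7; 0 0 0)], sign=-1
Σ_t [7,8]: t=7:−1/5225472000 t=8:+1/24385536000 = -11/73156608000
(3j)²=2904/260015 [(7 8 7; -6 1 5)], sign=-1
⇒ 4πI² = 10890000/42204149
I = (+1)√(10890000/42204149/(4π)) = 0.14329513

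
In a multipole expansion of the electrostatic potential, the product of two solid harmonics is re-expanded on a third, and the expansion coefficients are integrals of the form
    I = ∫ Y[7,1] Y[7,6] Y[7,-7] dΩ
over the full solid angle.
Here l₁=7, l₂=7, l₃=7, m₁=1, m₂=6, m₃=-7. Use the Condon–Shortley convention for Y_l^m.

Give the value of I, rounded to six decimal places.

Σlᵢ=21 odd — θ-integrand is odd under cosθ→−cosθ; I=0

0.000000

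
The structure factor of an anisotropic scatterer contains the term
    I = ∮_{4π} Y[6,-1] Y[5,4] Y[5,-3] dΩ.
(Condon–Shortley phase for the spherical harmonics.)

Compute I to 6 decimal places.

-0.154663

Checks pass: Σm=0; 16 even; l₃=5∈[1,11].
(2·6+1)(2·5+1)(2·5+1) = 1573
Δ: 6! 6! 4! / 17! → 1/28588560
sum: t=1:−1/345600 t=2:+1/13824 t=3:−1/5184 t=4:+1/13824 t=5:−1/345600 = -7/129600
3j²(6 5 5; 0 0 0) = Δ·Π!·Σ² = 80/7293  (sign +1)
sum: t=5:−1/138240 t=6:+1/518400 = -11/2073600
3j²(6 5 5; -1 4 -3) = Δ·Π!·Σ² = 77/4420  (sign -1)
combine: 4πI² = 1573·80/7293·77/4420 = 3388/11271
take √, sign -1: I = -0.15466268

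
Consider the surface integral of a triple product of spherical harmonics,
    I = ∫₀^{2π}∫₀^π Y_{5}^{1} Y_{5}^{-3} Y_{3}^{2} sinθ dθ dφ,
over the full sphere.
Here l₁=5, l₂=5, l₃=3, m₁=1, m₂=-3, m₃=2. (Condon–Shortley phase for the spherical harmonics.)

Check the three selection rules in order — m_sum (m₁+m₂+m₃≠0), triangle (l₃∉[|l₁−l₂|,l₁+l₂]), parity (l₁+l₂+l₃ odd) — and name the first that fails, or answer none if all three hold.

parity

Σmᵢ = 0  ✓
l₃∈[|l₁−l₂|,l₁+l₂]=[0,10], have l₃=3  ✓
Σlᵢ = 13 ⇒ odd  ✗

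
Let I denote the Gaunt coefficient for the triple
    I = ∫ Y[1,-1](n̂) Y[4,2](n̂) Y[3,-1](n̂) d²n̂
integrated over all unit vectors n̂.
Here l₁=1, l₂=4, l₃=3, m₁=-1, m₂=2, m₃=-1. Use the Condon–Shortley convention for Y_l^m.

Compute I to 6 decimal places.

0.238414

m-sum 0 ✓  L=8 even ✓  3≤3≤5 ✓
Π(2lᵢ+1) = 3×9×7 = 189
triangle coeff Δ(1,4,3) = 1/252
Σ_t [1,1]: t=1:−1/36 = -1/36
(3j)²=4/63 [(1 4 3; 0 0 0)], sign=+1
Σ_t [2,2]: t=2:+1/96 = 1/96
(3j)²=5/84 [(1 4 3; -1 2 -1)], sign=+1
⇒ 4πI² = 5/7
I = (+1)√(5/7/(4π)) = 0.23841361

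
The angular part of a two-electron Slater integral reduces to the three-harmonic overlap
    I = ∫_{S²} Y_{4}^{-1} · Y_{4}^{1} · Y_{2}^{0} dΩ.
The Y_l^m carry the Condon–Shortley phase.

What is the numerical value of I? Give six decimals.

Checks pass: Σm=0; 10 even; l₃=2∈[0,8].
(2·4+1)(2·4+1)(2·2+1) = 405
Δ: 6! 2! 2! / 11! → 1/13860
sum: t=2:+1/192 t=3:−1/36 t=4:+1/192 = -5/288
3j²(4 4 2; 0 0 0) = Δ·Π!·Σ² = 20/693  (sign -1)
sum: t=3:−1/144 t=4:+1/48 t=5:−1/480 = 17/1440
3j²(4 4 2; -1 1 0) = Δ·Π!·Σ² = 289/13860  (sign +1)
combine: 4πI² = 405·20/693·289/13860 = 1445/5929
take √, sign -1: I = -0.13926381

-0.139264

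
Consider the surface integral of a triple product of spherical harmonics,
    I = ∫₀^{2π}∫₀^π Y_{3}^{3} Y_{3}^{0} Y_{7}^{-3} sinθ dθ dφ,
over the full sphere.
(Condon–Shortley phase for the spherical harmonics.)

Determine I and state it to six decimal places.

|3−3|≤7≤3+3 violated ⇒ I = 0

0.000000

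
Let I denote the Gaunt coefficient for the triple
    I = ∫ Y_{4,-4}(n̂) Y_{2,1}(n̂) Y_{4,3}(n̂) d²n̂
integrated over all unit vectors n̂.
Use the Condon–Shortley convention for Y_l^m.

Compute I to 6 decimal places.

Rules hold: Σm=0, L=10 even, 2≤4≤6.
N = 9·5·9 = 405
Δ = 2!·6!·2!/11! = 1/13860
Racah Σ t=0..2: t=0:+1/192 t=1:−1/36 t=2:+1/192 = -5/288
⇒ 3j(4 2 4; 0 0 0)² = 20/693, sgn -1
Racah Σ t=2..2: t=2:+1/1440 = 1/1440
⇒ 3j(4 2 4; -4 1 3)² = 7/165, sgn -1
4πI² = N·(3j₀)²·(3jₘ)² = 60/121
I = +1·√(0.495868/4π) = 0.19864517

0.198645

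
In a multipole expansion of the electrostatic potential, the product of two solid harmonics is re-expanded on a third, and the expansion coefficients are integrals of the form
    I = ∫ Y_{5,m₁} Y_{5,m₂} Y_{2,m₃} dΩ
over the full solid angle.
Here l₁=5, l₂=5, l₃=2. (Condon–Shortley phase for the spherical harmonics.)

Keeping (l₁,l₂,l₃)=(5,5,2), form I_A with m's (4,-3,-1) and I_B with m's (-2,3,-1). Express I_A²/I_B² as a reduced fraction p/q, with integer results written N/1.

Same 5,5,2: normalisation and zero-m 3j drop out of the ratio.
A: Δ: 8! 2! 2! / 13! → 1/38610; sum: t=0:+1/80640 t=1:−1/10080 = -1/11520; 3j²(5 5 2; 4 -3 -1) = Δ·Π!·Σ² = 49/1430  (sign +1)
B: Δ: 8! 2! 2! / 13! → 1/38610; sum: t=6:+1/2880 t=7:−1/10080 = 1/4032; 3j²(5 5 2; -2 3 -1) = Δ·Π!·Σ² = 10/429  (sign -1)
I_A²/I_B² = (49/1430)/(10/429) = 147/100

147/100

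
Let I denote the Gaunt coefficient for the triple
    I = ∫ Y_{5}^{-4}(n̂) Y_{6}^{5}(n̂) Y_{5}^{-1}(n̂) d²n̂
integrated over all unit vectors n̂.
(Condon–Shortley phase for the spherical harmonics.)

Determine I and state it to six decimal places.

0.158629

Rules hold: Σm=0, L=16 even, 1≤5≤11.
N = 11·13·11 = 1573
Δ = 6!·4!·6!/17! = 1/28588560
Racah Σ t=1..5: t=1:−1/345600 t=2:+1/13824 t=3:−1/5184 t=4:+1/13824 t=5:−1/345600 = -7/129600
⇒ 3j(5 6 5; 0 0 0)² = 80/7293, sgn +1
Racah Σ t=5..6: t=5:−1/2073600 t=6:+1/518400 = 1/691200
⇒ 3j(5 6 5; -4 5 -1)² = 81/4420, sgn +1
4πI² = N·(3j₀)²·(3jₘ)² = 1188/3757
I = +1·√(0.31621/4π) = 0.15862904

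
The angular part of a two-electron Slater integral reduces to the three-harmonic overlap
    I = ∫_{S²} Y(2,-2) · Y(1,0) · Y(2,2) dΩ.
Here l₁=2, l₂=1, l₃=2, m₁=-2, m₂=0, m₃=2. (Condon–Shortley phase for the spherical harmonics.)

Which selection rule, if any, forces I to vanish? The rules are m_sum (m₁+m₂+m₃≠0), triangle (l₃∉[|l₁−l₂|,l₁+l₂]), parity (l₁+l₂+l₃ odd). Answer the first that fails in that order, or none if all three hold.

Σmᵢ = 0  ✓
l₃∈[|l₁−l₂|,l₁+l₂]=[1,3], have l₃=2  ✓
Σlᵢ = 5 ⇒ odd  ✗

parity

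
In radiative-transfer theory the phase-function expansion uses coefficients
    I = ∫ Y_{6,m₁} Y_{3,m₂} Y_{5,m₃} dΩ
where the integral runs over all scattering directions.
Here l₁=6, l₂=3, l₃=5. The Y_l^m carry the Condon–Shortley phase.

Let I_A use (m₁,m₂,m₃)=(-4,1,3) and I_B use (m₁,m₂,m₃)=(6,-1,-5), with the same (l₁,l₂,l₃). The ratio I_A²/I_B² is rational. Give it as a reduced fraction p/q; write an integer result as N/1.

10/33

Same 6,3,5: normalisation and zero-m 3j drop out of the ratio.
A: Δ: 4! 8! 2! / 15! → 1/675675; sum: t=2:+1/322560 t=3:−1/30240 t=4:+1/69120 = -1/64512; 3j²(6 3 5; -4 1 3) = Δ·Π!·Σ² = 10/1001  (sign -1)
B: Δ: 4! 8! 2! / 15! → 1/675675; sum: t=0:+1/1935360 = 1/1935360; 3j²(6 3 5; 6 -1 -5) = Δ·Π!·Σ² = 3/91  (sign +1)
I_A²/I_B² = (10/1001)/(3/91) = 10/33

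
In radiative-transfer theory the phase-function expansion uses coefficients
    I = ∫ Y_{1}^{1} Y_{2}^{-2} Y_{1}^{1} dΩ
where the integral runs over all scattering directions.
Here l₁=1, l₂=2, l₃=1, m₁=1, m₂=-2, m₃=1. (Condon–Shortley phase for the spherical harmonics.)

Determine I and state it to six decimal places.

0.309019

m-sum 0 ✓  L=4 even ✓  1≤1≤3 ✓
Π(2lᵢ+1) = 3×5×3 = 45
triangle coeff Δ(1,2,1) = 1/30
Σ_t [1,1]: t=1:−1/1 = -1/1
(3j)²=2/15 [(1 2 1; 0 0 0)], sign=+1
Σ_t [0,0]: t=0:+1/4 = 1/4
(3j)²=1/5 [(1 2 1; 1 -2 1)], sign=+1
⇒ 4πI² = 6/5
I = (+1)√(6/5/(4π)) = 0.30901936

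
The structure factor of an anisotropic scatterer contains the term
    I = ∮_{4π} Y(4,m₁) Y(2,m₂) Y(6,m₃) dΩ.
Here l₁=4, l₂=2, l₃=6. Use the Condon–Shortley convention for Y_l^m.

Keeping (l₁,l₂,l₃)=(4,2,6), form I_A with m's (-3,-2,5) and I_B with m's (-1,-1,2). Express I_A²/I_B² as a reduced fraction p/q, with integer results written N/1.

Shared (l₁,l₂,l₃)=(4,2,6): N and (l;000)² cancel in I_A²/I_B².
A: Δ = 0!·8!·4!/13! = 1/6435; Racah Σ t=0..0: t=0:+1/120960 = 1/120960; ⇒ 3j(4 2 6; -3 -2 5)² = 2/39, sgn -1
B: Δ = 0!·8!·4!/13! = 1/6435; Racah Σ t=0..0: t=0:+1/4320 = 1/4320; ⇒ 3j(4 2 6; -1 -1 2)² = 224/6435, sgn +1
I_A²/I_B² = (2/39)/(224/6435) = 165/112

165/112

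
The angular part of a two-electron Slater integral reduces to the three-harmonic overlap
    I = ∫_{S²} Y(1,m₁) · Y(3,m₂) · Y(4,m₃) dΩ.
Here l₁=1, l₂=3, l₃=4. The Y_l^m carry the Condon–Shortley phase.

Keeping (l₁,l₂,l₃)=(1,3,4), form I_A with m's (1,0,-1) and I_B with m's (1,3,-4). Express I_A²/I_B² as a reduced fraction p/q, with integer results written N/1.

Shared (l₁,l₂,l₃)=(1,3,4): N and (l;000)² cancel in I_A²/I_B².
A: Δ = 0!·2!·6!/9! = 1/252; Racah Σ t=0..0: t=0:+1/72 = 1/72; ⇒ 3j(1 3 4; 1 0 -1)² = 5/126, sgn -1
B: Δ = 0!·2!·6!/9! = 1/252; Racah Σ t=0..0: t=0:+1/1440 = 1/1440; ⇒ 3j(1 3 4; 1 3 -4)² = 1/9, sgn +1
I_A²/I_B² = (5/126)/(1/9) = 5/14

5/14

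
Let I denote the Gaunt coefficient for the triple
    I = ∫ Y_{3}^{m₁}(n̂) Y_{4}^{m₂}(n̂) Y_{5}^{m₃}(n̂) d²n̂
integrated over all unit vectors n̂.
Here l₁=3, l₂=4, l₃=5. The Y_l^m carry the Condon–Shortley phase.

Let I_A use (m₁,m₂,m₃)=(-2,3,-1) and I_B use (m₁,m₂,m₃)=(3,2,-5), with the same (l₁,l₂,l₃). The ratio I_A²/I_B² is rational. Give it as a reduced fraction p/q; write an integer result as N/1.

Shared (l₁,l₂,l₃)=(3,4,5): N and (l;000)² cancel in I_A²/I_B².
A: Δ = 2!·4!·6!/13! = 1/180180; Racah Σ t=1..2: t=1:−1/17280 t=2:+1/1440 = 11/17280; ⇒ 3j(3 4 5; -2 3 -1)² = 11/468, sgn +1
B: Δ = 2!·4!·6!/13! = 1/180180; Racah Σ t=0..0: t=0:+1/34560 = 1/34560; ⇒ 3j(3 4 5; 3 2 -5)² = 5/286, sgn +1
I_A²/I_B² = (11/468)/(5/286) = 121/90

121/90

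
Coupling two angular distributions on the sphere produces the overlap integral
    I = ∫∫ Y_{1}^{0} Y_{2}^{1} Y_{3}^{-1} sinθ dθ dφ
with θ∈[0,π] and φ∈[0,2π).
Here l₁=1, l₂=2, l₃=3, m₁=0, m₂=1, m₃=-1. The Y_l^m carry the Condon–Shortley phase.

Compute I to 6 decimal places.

m-sum 0 ✓  L=6 even ✓  1≤3≤3 ✓
Π(2lᵢ+1) = 3×5×7 = 105
triangle coeff Δ(1,2,3) = 1/105
Σ_t [0,0]: t=0:+1/4 = 1/4
(3j)²=3/35 [(1 2 3; 0 0 0)], sign=-1
Σ_t [0,0]: t=0:+1/6 = 1/6
(3j)²=8/105 [(1 2 3; 0 1 -1)], sign=+1
⇒ 4πI² = 24/35
I = (-1)√(24/35/(4π)) = -0.23359668

-0.233597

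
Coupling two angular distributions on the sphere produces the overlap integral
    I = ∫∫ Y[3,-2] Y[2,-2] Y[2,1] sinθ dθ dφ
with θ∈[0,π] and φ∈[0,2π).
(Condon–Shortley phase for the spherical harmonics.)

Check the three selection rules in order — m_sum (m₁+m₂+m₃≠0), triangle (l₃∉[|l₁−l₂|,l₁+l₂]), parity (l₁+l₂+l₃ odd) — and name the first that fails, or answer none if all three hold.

m₁+m₂+m₃ = -2 − 2 + 1 = -3  ✗
triangle: |3−2|=1 ≤ l₃=2 ≤ 3+2=5
parity: l₁+l₂+l₃ = 7 is odd

m_sum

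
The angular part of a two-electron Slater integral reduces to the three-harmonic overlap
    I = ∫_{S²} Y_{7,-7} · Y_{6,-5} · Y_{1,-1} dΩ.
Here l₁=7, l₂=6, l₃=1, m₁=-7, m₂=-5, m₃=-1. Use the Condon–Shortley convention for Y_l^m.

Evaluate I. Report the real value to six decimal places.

Σmᵢ = -13 ≠ 0, so the φ-integral vanishes; I = 0

0.000000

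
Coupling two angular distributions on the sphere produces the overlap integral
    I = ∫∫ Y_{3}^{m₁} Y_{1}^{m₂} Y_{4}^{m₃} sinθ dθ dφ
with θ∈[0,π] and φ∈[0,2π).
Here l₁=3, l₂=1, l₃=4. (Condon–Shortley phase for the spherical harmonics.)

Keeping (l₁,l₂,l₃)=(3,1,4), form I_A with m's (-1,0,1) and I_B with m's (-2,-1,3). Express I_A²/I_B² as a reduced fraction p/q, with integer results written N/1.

Shared (l₁,l₂,l₃)=(3,1,4): N and (l;000)² cancel in I_A²/I_B².
A: Δ = 0!·6!·2!/9! = 1/252; Racah Σ t=0..0: t=0:+1/48 = 1/48; ⇒ 3j(3 1 4; -1 0 1)² = 5/84, sgn -1
B: Δ = 0!·6!·2!/9! = 1/252; Racah Σ t=0..0: t=0:+1/240 = 1/240; ⇒ 3j(3 1 4; -2 -1 3)² = 1/12, sgn -1
I_A²/I_B² = (5/84)/(1/12) = 5/7

5/7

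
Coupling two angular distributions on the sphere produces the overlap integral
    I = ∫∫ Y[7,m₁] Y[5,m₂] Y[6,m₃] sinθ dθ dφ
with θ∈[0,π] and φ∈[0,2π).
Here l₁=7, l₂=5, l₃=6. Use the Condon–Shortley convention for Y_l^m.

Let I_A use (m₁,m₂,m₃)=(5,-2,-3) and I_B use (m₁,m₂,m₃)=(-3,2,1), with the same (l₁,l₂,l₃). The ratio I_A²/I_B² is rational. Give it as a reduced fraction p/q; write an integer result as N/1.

9251/810

l's match ⇒ only the (l;m) 3-j factors differ between A and B.
A: triangle coeff Δ(7,5,6) = 1/174594420; Σ_t [0,2]: t=0:+1/6220800 t=1:−1/2419200 t=2:+1/11612160 = -29/174182400; (3j)²=841/83980 [(7 5 6; 5 -2 -3)], sign=+1
B: triangle coeff Δ(7,5,6) = 1/174594420; Σ_t [3,6]: t=3:−1/4354560 t=4:+1/414720 t=5:−1/345600 t=6:+1/2488320 = -1/3225600; (3j)²=81/92378 [(7 5 6; -3 2 1)], sign=+1
I_A²/I_B² = (841/83980)/(81/92378) = 9251/810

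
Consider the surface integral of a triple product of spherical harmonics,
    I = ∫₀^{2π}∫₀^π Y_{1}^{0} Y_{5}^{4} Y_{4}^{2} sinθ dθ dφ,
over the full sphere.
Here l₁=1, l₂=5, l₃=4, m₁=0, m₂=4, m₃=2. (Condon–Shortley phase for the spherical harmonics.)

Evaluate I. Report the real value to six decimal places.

0.000000

0 + 4 + 2 = 6 ≠ 0: azimuthal integral kills it; I = 0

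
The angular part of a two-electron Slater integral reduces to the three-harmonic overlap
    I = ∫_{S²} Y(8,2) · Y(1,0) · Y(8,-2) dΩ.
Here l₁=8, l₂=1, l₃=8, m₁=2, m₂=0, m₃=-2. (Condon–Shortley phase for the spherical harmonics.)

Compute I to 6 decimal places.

0.000000

l₁+l₂+l₃=17 is odd: 3j(l;000)=0 ⇒ I=0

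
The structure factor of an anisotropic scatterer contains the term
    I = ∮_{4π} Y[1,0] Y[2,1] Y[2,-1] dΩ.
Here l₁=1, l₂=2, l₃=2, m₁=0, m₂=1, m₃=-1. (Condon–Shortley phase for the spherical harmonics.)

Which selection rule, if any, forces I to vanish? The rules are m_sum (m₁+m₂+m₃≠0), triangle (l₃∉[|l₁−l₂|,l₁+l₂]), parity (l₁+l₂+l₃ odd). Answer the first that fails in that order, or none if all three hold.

parity

m₁+m₂+m₃ = 0 + 1 − 1 = 0  ✓
triangle: |1−2|=1 ≤ l₃=2 ≤ 1+2=3  ✓
parity: l₁+l₂+l₃ = 5 is odd  ✗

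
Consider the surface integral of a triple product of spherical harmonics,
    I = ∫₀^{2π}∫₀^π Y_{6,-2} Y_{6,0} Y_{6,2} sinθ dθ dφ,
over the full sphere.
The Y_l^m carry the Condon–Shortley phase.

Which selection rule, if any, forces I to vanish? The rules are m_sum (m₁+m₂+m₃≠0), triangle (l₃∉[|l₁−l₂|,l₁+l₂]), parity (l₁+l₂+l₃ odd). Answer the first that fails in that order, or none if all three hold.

none

m₁+m₂+m₃ = -2 + 0 + 2 = 0  ✓
triangle: |6−6|=0 ≤ l₃=6 ≤ 6+6=12  ✓
parity: l₁+l₂+l₃ = 18 is even  ✓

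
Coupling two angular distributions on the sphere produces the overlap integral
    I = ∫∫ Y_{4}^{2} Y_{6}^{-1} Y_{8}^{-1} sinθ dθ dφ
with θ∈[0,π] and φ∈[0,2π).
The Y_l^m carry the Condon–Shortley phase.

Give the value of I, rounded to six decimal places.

Checks pass: Σm=0; 18 even; l₃=8∈[2,10].
(2·4+1)(2·6+1)(2·8+1) = 1989
Δ: 2! 6! 10! / 19! → 1/23279256
sum: t=0:+1/1658880 t=1:−1/518400 t=2:+1/1658880 = -1/1382400
3j²(4 6 8; 0 0 0) = Δ·Π!·Σ² = 504/46189  (sign -1)
sum: t=0:+1/1382400 t=1:−1/2073600 t=2:+1/43545600 = 23/87091200
3j²(4 6 8; 2 -1 -1) = Δ·Π!·Σ² = 2645/554268  (sign -1)
combine: 4πI² = 1989·504/46189·2645/554268 = 999810/9653501
take √, sign +1: I = 0.09078443

0.090784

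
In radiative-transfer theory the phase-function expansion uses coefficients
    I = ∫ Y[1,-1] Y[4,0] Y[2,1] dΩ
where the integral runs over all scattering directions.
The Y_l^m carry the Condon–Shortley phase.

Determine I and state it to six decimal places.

|1−4|≤2≤1+4 violated ⇒ I = 0

0.000000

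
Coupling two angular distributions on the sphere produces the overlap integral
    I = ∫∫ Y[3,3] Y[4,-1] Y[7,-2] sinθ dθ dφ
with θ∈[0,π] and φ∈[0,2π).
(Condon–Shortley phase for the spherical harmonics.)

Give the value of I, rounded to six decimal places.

m-sum 0 ✓  L=14 even ✓  1≤7≤7 ✓
Π(2lᵢ+1) = 7×9×15 = 945
triangle coeff Δ(3,4,7) = 1/45045
Σ_t [0,0]: t=0:+1/20736 = 1/20736
(3j)²=35/1287 [(3 4 7; 0 0 0)], sign=-1
Σ_t [0,0]: t=0:+1/518400 = 1/518400
(3j)²=4/2145 [(3 4 7; 3 -1 -2)], sign=-1
⇒ 4πI² = 980/20449
I = (+1)√(980/20449/(4π)) = 0.06175499

0.061755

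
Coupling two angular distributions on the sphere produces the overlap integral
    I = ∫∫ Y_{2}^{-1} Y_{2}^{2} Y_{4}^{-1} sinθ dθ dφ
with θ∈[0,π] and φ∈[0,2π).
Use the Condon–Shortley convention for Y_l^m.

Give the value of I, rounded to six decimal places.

m-sum 0 ✓  L=8 even ✓  0≤4≤4 ✓
Π(2lᵢ+1) = 5×5×9 = 225
triangle coeff Δ(2,2,4) = 1/630
Σ_t [0,0]: t=0:+1/16 = 1/16
(3j)²=2/35 [(2 2 4; 0 0 0)], sign=+1
Σ_t [0,0]: t=0:+1/144 = 1/144
(3j)²=1/126 [(2 2 4; -1 2 -1)], sign=-1
⇒ 4πI² = 5/49
I = (-1)√(5/49/(4π)) = -0.09011188

-0.090112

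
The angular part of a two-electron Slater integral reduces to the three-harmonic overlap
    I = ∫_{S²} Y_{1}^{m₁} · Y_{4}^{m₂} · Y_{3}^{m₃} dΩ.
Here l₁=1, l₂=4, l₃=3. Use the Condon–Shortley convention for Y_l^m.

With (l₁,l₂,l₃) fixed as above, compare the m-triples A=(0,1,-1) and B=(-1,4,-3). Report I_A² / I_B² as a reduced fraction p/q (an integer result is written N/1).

15/28

Shared (l₁,l₂,l₃)=(1,4,3): N and (l;000)² cancel in I_A²/I_B².
A: Δ = 2!·0!·6!/9! = 1/252; Racah Σ t=1..1: t=1:−1/48 = -1/48; ⇒ 3j(1 4 3; 0 1 -1)² = 5/84, sgn -1
B: Δ = 2!·0!·6!/9! = 1/252; Racah Σ t=2..2: t=2:+1/1440 = 1/1440; ⇒ 3j(1 4 3; -1 4 -3)² = 1/9, sgn +1
I_A²/I_B² = (5/84)/(1/9) = 15/28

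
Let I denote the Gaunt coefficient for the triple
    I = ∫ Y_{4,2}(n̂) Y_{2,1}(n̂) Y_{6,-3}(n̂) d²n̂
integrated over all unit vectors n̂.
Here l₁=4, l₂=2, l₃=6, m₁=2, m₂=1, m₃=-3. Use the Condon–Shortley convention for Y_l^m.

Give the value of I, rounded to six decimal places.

-0.252474

Checks pass: Σm=0; 12 even; l₃=6∈[2,6].
(2·4+1)(2·2+1)(2·6+1) = 585
Δ: 0! 8! 4! / 13! → 1/6435
sum: t=0:+1/2304 = 1/2304
3j²(4 2 6; 0 0 0) = Δ·Π!·Σ² = 5/143  (sign +1)
sum: t=0:+1/8640 = 1/8640
3j²(4 2 6; 2 1 -3) = Δ·Π!·Σ² = 28/715  (sign -1)
combine: 4πI² = 585·5/143·28/715 = 1260/1573
take √, sign -1: I = -0.25247360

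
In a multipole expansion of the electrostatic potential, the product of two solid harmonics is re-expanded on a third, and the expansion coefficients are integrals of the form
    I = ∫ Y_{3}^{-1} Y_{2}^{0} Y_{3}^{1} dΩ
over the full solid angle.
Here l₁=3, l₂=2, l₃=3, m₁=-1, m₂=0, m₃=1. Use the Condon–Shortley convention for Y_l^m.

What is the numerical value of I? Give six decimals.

-0.126157

Checks pass: Σm=0; 8 even; l₃=3∈[1,5].
(2·3+1)(2·2+1)(2·3+1) = 245
Δ: 2! 4! 2! / 9! → 1/3780
sum: t=0:+1/24 t=1:−1/4 t=2:+1/24 = -1/6
3j²(3 2 3; 0 0 0) = Δ·Π!·Σ² = 4/105  (sign +1)
sum: t=0:+1/96 t=1:−1/6 t=2:+1/16 = -3/32
3j²(3 2 3; -1 0 1) = Δ·Π!·Σ² = 3/140  (sign -1)
combine: 4πI² = 245·4/105·3/140 = 1/5
take √, sign -1: I = -0.12615663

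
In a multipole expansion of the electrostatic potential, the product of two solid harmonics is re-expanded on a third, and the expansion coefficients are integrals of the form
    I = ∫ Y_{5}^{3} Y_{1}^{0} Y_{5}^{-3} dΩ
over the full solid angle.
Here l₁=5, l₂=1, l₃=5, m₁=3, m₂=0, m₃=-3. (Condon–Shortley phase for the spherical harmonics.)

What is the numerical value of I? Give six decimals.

L=11 odd ⇒ parity kills the (l;000) factor ⇒ I = 0

0.000000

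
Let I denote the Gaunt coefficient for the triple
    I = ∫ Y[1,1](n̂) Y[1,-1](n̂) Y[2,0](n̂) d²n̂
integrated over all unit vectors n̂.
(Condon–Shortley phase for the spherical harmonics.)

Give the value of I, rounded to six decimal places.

Checks pass: Σm=0; 4 even; l₃=2∈[0,2].
(2·1+1)(2·1+1)(2·2+1) = 45
Δ: 0! 2! 2! / 5! → 1/30
sum: t=0:+1/1 = 1/1
3j²(1 1 2; 0 0 0) = Δ·Π!·Σ² = 2/15  (sign +1)
sum: t=0:+1/4 = 1/4
3j²(1 1 2; 1 -1 0) = Δ·Π!·Σ² = 1/30  (sign +1)
combine: 4πI² = 45·2/15·1/30 = 1/5
take √, sign +1: I = 0.12615663

0.126157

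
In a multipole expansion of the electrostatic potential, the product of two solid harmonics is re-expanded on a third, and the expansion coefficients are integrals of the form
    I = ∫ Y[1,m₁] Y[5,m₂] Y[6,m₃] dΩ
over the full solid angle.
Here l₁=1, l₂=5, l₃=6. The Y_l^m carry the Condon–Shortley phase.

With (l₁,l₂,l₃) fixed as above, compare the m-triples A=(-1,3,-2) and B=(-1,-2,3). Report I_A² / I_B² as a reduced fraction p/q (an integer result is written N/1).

1/6

Shared (l₁,l₂,l₃)=(1,5,6): N and (l;000)² cancel in I_A²/I_B².
A: Δ = 0!·2!·10!/13! = 1/858; Racah Σ t=0..0: t=0:+1/161280 = 1/161280; ⇒ 3j(1 5 6; -1 3 -2)² = 1/143, sgn +1
B: Δ = 0!·2!·10!/13! = 1/858; Racah Σ t=0..0: t=0:+1/60480 = 1/60480; ⇒ 3j(1 5 6; -1 -2 3)² = 6/143, sgn -1
I_A²/I_B² = (1/143)/(6/143) = 1/6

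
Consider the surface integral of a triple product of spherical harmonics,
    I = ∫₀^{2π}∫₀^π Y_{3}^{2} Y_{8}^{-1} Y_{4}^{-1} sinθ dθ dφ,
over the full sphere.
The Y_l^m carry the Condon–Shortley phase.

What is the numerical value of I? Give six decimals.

triangle: need 5≤l₃≤11, have 4; I=0

0.000000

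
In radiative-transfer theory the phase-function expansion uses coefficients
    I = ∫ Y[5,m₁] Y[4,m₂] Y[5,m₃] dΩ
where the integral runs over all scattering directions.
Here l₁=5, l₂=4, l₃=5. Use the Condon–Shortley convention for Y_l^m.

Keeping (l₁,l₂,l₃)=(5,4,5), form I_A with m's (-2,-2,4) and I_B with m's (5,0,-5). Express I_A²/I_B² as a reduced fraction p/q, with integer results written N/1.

5/6

l's match ⇒ only the (l;m) 3-j factors differ between A and B.
A: triangle coeff Δ(5,4,5) = 1/3153150; Σ_t [1,2]: t=1:−1/25920 t=2:+1/11520 = 1/20736; (3j)²=5/429 [(5 4 5; -2 -2 4)], sign=-1
B: triangle coeff Δ(5,4,5) = 1/3153150; Σ_t [0,0]: t=0:+1/414720 = 1/414720; (3j)²=2/143 [(5 4 5; 5 0 -5)], sign=+1
I_A²/I_B² = (5/429)/(2/143) = 5/6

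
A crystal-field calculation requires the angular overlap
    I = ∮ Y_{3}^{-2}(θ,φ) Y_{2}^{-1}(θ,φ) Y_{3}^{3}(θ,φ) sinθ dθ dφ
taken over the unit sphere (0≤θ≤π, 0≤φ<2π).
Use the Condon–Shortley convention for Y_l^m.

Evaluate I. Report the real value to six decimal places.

-0.210261

Rules hold: Σm=0, L=8 even, 1≤3≤5.
N = 7·5·7 = 245
Δ = 2!·4!·2!/9! = 1/3780
Racah Σ t=0..2: t=0:+1/24 t=1:−1/4 t=2:+1/24 = -1/6
⇒ 3j(3 2 3; 0 0 0)² = 4/105, sgn +1
Racah Σ t=1..1: t=1:−1/48 = -1/48
⇒ 3j(3 2 3; -2 -1 3)² = 5/84, sgn -1
4πI² = N·(3j₀)²·(3jₘ)² = 5/9
I = -1·√(0.555556/4π) = -0.21026104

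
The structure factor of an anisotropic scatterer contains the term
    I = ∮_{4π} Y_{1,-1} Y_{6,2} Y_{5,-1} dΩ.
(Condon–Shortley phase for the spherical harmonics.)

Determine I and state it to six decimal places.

Checks pass: Σm=0; 12 even; l₃=5∈[5,7].
(2·1+1)(2·6+1)(2·5+1) = 429
Δ: 2! 0! 10! / 13! → 1/858
sum: t=1:−1/14400 = -1/14400
3j²(1 6 5; 0 0 0) = Δ·Π!·Σ² = 6/143  (sign +1)
sum: t=2:+1/34560 = 1/34560
3j²(1 6 5; -1 2 -1) = Δ·Π!·Σ² = 14/429  (sign +1)
combine: 4πI² = 429·6/143·14/429 = 84/143
take √, sign +1: I = 0.21620548

0.216205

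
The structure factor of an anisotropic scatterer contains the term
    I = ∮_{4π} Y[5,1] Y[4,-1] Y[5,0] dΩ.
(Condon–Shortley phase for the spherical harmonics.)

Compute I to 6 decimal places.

-0.053153

m-sum 0 ✓  L=14 even ✓  1≤5≤9 ✓
Π(2lᵢ+1) = 11×9×11 = 1089
triangle coeff Δ(5,4,5) = 1/3153150
Σ_t [0,4]: t=0:+1/69120 t=1:−1/1728 t=2:+1/576 t=3:−1/1728 t=4:+1/69120 = 7/11520
(3j)²=2/143 [(5 4 5; 0 0 0)], sign=-1
Σ_t [0,3]: t=0:+1/6912 t=1:−1/864 t=2:+1/1152 t=3:−1/17280 = -7/34560
(3j)²=1/429 [(5 4 5; 1 -1 0)], sign=+1
⇒ 4πI² = 6/169
I = (-1)√(6/169/(4π)) = -0.05315295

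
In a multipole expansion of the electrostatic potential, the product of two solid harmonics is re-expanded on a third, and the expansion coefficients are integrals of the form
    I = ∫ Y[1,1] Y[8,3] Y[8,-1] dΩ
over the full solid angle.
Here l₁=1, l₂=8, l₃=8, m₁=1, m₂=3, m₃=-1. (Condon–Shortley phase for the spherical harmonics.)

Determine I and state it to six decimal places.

m-sum = 1 + 3 − 1 = 3 ≠ 0 ⇒ I = 0

0.000000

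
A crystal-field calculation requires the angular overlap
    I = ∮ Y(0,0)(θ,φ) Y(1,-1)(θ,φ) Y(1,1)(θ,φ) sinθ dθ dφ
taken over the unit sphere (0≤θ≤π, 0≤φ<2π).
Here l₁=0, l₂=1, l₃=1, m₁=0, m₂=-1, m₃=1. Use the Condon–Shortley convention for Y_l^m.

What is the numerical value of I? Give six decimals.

Rules hold: Σm=0, L=2 even, 1≤1≤1.
N = 1·3·3 = 9
Δ = 0!·0!·2!/3! = 1/3
Racah Σ t=0..0: t=0:+1/1 = 1/1
⇒ 3j(0 1 1; 0 0 0)² = 1/3, sgn -1
Racah Σ t=0..0: t=0:+1/2 = 1/2
⇒ 3j(0 1 1; 0 -1 1)² = 1/3, sgn +1
4πI² = N·(3j₀)²·(3jₘ)² = 1/1
I = -1·√(1/4π) = -0.28209479

-0.282095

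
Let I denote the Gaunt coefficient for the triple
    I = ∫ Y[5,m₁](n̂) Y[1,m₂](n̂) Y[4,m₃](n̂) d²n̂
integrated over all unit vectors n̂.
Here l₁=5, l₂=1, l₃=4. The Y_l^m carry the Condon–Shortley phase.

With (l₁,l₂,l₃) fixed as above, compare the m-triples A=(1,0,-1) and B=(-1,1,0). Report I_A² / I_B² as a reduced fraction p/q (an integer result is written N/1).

8/5

Same 5,1,4: normalisation and zero-m 3j drop out of the ratio.
A: Δ: 2! 8! 0! / 11! → 1/495; sum: t=1:−1/720 = -1/720; 3j²(5 1 4; 1 0 -1) = Δ·Π!·Σ² = 8/165  (sign +1)
B: Δ: 2! 8! 0! / 11! → 1/495; sum: t=2:+1/1152 = 1/1152; 3j²(5 1 4; -1 1 0) = Δ·Π!·Σ² = 1/33  (sign +1)
I_A²/I_B² = (8/165)/(1/33) = 8/5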